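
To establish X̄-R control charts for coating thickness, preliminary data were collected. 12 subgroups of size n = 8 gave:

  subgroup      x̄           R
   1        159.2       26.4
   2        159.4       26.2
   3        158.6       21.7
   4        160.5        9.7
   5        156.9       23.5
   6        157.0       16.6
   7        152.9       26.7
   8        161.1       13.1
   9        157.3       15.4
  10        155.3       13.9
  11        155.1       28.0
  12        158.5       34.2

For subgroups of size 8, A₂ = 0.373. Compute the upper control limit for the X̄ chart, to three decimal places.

X̄̄ = (159.2 + 159.4 + 158.6 + 160.5 + 156.9 + 157.0 + 152.9 + 161.1 + 157.3 + 155.3 + 155.1 + 158.5) / 12 = 1891.8000 / 12 = 157.6500
R̄ = (26.4 + 26.2 + 21.7 + 9.7 + 23.5 + 16.6 + 26.7 + 13.1 + 15.4 + 13.9 + 28.0 + 34.2) / 12 = 255.4000 / 12 = 21.2833
UCL = X̄̄ + A₂·R̄ = 157.6500 + 0.373 × 21.2833 = 165.5887

165.589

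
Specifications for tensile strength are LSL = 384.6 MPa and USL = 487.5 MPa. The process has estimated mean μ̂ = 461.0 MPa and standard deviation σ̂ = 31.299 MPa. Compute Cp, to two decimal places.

Cp = (USL − LSL) / (6σ̂) = (487.5 − 384.6) / (6 × 31.299) = 102.9000 / 187.7940 = 0.5479

0.55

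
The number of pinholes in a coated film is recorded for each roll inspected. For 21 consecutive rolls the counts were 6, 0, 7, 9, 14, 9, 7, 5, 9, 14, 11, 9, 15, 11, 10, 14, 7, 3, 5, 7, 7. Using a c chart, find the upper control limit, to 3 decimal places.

17.282

c̄ = (6 + 0 + 7 + 9 + 14 + 9 + 7 + 5 + 9 + 14 + 11 + 9 + 15 + 11 + 10 + 14 + 7 + 3 + 5 + 7 + 7) / 21 = 179 / 21 = 8.5238
UCL = c̄ + 3√c̄ = 8.5238 + 3 × √8.5238 = 8.5238 + 3 × 2.9196 = 17.2825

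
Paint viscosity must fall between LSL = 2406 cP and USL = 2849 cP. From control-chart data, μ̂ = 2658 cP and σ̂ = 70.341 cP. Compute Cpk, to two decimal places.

Cpu = (USL − μ̂) / (3σ̂) = (2849 − 2658) / (3 × 70.341) = 0.9051; Cpl = (μ̂ − LSL) / (3σ̂) = (2658 − 2406) / (3 × 70.341) = 1.1942; Cpk = min(Cpu, Cpl) = 0.9051

0.91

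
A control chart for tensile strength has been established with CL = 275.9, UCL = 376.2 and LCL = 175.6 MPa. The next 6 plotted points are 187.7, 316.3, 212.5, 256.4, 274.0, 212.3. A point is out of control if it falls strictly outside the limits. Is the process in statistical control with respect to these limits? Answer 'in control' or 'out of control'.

All 6 points lie within [175.6, 376.2].

in control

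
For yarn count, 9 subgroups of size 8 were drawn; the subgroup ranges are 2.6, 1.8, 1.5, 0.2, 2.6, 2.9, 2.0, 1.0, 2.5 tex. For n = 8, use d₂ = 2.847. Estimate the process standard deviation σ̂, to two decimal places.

R̄ = (2.6 + 1.8 + 1.5 + 0.2 + 2.6 + 2.9 + 2.0 + 1.0 + 2.5) / 9 = 1.9000
σ̂ = R̄ / d₂ = 1.9000 / 2.847 = 0.6674

0.67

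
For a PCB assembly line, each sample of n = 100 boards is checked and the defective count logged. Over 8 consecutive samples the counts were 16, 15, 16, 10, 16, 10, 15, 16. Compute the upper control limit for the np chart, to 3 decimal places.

p̄ = Σdᵢ / (k·n) = 114 / (8 × 100) = 0.14250
UCL = np̄ + 3·√(np̄(1−p̄)) = 14.2500 + 3 × √(14.2500×0.85750) = 14.2500 + 3 × 3.4956 = 24.7369

24.737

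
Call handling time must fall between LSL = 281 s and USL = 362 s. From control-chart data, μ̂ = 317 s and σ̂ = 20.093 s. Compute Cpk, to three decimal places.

0.597

Cpu = (USL − μ̂) / (3σ̂) = (362 − 317) / (3 × 20.093) = 0.7465; Cpl = (μ̂ − LSL) / (3σ̂) = (317 − 281) / (3 × 20.093) = 0.5972; Cpk = min(Cpu, Cpl) = 0.5972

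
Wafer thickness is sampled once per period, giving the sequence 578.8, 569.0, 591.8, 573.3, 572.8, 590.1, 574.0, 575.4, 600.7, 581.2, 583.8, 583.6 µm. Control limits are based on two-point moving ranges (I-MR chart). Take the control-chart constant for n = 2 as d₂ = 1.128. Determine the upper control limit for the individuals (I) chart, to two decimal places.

613.61

X̄ = (578.8 + 569.0 + 591.8 + 573.3 + 572.8 + 590.1 + 574.0 + 575.4 + 600.7 + 581.2 + 583.8 + 583.6) / 12 = 581.2083
Moving ranges: 9.8, 22.8, 18.5, 0.5, 17.3, 16.1, 1.4, 25.3, 19.5, 2.6, 0.2; M̄R̄ = 134.0000 / 11 = 12.1818
UCL = X̄ + 3·M̄R̄/d₂ = 581.2083 + 3 × 12.1818 / 1.128 = 613.6068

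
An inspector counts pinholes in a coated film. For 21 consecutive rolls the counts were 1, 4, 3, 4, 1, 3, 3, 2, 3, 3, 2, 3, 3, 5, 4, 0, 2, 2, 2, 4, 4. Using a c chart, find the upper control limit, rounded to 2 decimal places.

7.75

c̄ = (1 + 4 + 3 + 4 + 1 + 3 + 3 + 2 + 3 + 3 + 2 + 3 + 3 + 5 + 4 + 0 + 2 + 2 + 2 + 4 + 4) / 21 = 58 / 21 = 2.7619
UCL = c̄ + 3√c̄ = 2.7619 + 3 × √2.7619 = 2.7619 + 3 × 1.6619 = 7.7476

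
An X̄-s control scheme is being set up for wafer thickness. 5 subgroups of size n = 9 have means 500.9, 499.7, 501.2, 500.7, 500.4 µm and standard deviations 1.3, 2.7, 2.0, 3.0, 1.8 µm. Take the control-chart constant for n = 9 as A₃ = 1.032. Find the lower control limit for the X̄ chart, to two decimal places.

498.35

X̄̄ = (500.9 + 499.7 + 501.2 + 500.7 + 500.4) / 5 = 500.5800
s̄ = (1.3 + 2.7 + 2.0 + 3.0 + 1.8) / 5 = 2.1600
LCL = X̄̄ − A₃·s̄ = 500.5800 − 1.032 × 2.1600 = 498.3509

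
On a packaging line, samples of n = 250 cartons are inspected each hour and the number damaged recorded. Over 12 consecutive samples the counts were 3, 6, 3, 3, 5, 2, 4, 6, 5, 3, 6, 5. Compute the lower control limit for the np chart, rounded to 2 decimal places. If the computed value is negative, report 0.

0.00

p̄ = Σdᵢ / (k·n) = 51 / (12 × 250) = 0.01700
LCL = np̄ − 3·√(np̄(1−p̄)) = 4.2500 − 3 × 2.0440 = -1.8819 → 0 (negative, so LCL = 0)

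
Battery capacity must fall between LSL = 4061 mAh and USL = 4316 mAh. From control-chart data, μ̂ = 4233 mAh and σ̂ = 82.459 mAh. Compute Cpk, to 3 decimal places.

0.336

Cpu = (USL − μ̂) / (3σ̂) = (4316 − 4233) / (3 × 82.459) = 0.3355; Cpl = (μ̂ − LSL) / (3σ̂) = (4233 − 4061) / (3 × 82.459) = 0.6953; Cpk = min(Cpu, Cpl) = 0.3355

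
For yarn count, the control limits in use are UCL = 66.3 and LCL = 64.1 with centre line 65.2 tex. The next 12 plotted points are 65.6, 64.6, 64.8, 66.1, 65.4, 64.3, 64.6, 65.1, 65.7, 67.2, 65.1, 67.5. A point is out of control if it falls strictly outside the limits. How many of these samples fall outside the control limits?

Compare each point to [64.1, 66.3]: sample 10 = 67.2 > UCL; sample 12 = 67.5 > UCL.

2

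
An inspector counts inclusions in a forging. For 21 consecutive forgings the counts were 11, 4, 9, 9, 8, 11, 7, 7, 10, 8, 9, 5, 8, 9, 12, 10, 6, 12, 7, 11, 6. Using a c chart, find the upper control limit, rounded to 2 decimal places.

17.28

c̄ = (11 + 4 + 9 + 9 + 8 + 11 + 7 + 7 + 10 + 8 + 9 + 5 + 8 + 9 + 12 + 10 + 6 + 12 + 7 + 11 + 6) / 21 = 179 / 21 = 8.5238
UCL = c̄ + 3√c̄ = 8.5238 + 3 × √8.5238 = 8.5238 + 3 × 2.9196 = 17.2825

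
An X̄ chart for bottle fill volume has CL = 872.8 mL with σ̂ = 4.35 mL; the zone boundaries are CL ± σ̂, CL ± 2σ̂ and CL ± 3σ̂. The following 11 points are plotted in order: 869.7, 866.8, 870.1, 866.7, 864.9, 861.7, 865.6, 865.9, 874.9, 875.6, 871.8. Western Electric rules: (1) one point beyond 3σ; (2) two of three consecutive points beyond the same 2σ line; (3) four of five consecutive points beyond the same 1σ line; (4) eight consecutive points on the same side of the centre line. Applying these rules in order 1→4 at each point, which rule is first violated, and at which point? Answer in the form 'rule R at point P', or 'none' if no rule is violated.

Zone of each point (C = within 1σ̂, B = 1σ̂–2σ̂, A = 2σ̂–3σ̂, * = beyond 3σ̂; sign = side of CL): 1:-C, 2:-B, 3:-C, 4:-B, 5:-B, 6:-A, 7:-B, 8:-B, 9:+C, 10:+C, 11:-C
Rule 3 (four of five consecutive points beyond the same 1σ limit) is satisfied at point 6.

rule 3 at point 6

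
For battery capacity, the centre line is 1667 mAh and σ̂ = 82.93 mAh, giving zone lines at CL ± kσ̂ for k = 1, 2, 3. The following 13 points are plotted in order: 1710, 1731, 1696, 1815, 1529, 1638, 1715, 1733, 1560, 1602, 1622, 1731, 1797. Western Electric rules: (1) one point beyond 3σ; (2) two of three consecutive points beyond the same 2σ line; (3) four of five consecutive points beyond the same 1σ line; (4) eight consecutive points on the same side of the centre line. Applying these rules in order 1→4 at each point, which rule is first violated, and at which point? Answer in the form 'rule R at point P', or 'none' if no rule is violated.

none

Zone of each point (C = within 1σ̂, B = 1σ̂–2σ̂, A = 2σ̂–3σ̂, * = beyond 3σ̂; sign = side of CL): 1:+C, 2:+C, 3:+C, 4:+B, 5:-B, 6:-C, 7:+C, 8:+C, 9:-B, 10:-C, 11:-C, 12:+C, 13:+B
No rule fires across all 13 points.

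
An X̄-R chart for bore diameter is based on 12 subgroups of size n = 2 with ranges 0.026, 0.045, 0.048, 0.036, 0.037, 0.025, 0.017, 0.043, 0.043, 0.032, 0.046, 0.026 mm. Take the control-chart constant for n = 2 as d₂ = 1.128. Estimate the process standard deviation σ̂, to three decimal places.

R̄ = (0.026 + 0.045 + 0.048 + 0.036 + 0.037 + 0.025 + 0.017 + 0.043 + 0.043 + 0.032 + 0.046 + 0.026) / 12 = 0.0353
σ̂ = R̄ / d₂ = 0.0353 / 1.128 = 0.0313

0.031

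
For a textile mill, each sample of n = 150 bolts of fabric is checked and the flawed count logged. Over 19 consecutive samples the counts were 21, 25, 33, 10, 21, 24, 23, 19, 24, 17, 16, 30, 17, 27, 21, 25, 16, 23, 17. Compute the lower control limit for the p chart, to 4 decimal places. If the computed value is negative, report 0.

0.0576

p̄ = Σdᵢ / (k·n) = 409 / (19 × 150) = 0.14351
LCL = p̄ − 3·√(p̄(1−p̄)/n) = 0.14351 − 3 × 0.02863 = 0.05763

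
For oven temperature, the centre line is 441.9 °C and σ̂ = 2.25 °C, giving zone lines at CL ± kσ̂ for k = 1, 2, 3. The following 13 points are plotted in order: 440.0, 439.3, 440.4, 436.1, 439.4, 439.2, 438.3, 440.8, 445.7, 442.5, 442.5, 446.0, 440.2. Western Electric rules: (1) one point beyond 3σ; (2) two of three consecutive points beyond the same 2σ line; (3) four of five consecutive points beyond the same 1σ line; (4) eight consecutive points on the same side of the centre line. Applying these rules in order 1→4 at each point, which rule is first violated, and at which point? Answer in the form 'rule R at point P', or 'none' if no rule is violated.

Zone of each point (C = within 1σ̂, B = 1σ̂–2σ̂, A = 2σ̂–3σ̂, * = beyond 3σ̂; sign = side of CL): 1:-C, 2:-B, 3:-C, 4:-A, 5:-B, 6:-B, 7:-B, 8:-C, 9:+B, 10:+C, 11:+C, 12:+B, 13:-C
Rule 3 (four of five consecutive points beyond the same 1σ limit) is satisfied at point 6.

rule 3 at point 6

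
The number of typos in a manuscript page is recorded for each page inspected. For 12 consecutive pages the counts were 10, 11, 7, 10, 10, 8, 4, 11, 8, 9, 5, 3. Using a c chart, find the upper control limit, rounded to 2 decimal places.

16.49

c̄ = (10 + 11 + 7 + 10 + 10 + 8 + 4 + 11 + 8 + 9 + 5 + 3) / 12 = 96 / 12 = 8.0000
UCL = c̄ + 3√c̄ = 8.0000 + 3 × √8.0000 = 8.0000 + 3 × 2.8284 = 16.4853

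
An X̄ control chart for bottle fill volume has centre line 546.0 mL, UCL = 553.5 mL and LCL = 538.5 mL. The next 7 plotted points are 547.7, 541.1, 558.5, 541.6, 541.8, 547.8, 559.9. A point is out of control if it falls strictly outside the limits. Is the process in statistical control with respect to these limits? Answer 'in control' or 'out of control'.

out of control

Compare each point to [538.5, 553.5]: sample 3 = 558.5 > UCL; sample 7 = 559.9 > UCL.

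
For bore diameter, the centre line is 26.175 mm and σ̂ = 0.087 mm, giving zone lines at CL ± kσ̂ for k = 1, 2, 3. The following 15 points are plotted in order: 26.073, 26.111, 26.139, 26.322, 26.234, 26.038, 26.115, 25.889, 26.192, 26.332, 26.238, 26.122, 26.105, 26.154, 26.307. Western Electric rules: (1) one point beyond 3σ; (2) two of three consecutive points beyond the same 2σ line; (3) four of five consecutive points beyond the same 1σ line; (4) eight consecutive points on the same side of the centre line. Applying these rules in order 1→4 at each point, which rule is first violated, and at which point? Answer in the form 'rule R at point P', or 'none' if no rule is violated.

rule 1 at point 8

Zone of each point (C = within 1σ̂, B = 1σ̂–2σ̂, A = 2σ̂–3σ̂, * = beyond 3σ̂; sign = side of CL): 1:-B, 2:-C, 3:-C, 4:+B, 5:+C, 6:-B, 7:-C, 8:-*, 9:+C, 10:+B, 11:+C, 12:-C, 13:-C, 14:-C, 15:+B
Rule 1 (one point beyond the 3σ limits) is satisfied at point 8.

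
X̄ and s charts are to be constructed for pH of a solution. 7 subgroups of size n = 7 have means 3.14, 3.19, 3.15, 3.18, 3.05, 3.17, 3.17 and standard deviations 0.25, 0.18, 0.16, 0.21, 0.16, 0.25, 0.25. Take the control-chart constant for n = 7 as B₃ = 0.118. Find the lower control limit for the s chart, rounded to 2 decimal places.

0.02

s̄ = (0.25 + 0.18 + 0.16 + 0.21 + 0.16 + 0.25 + 0.25) / 7 = 0.2086
LCL_s = B₃·s̄ = 0.118 × 0.2086 = 0.0246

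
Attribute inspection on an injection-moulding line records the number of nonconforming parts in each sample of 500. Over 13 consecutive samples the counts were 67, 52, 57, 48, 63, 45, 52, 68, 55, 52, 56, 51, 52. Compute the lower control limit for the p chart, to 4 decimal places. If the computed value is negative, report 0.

0.0684

p̄ = Σdᵢ / (k·n) = 718 / (13 × 500) = 0.11046
LCL = p̄ − 3·√(p̄(1−p̄)/n) = 0.11046 − 3 × 0.01402 = 0.06841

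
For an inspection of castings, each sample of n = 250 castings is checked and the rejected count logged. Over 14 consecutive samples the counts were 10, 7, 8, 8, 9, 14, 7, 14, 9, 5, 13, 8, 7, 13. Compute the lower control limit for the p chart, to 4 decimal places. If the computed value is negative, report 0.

0.0016

p̄ = Σdᵢ / (k·n) = 132 / (14 × 250) = 0.03771
LCL = p̄ − 3·√(p̄(1−p̄)/n) = 0.03771 − 3 × 0.01205 = 0.00157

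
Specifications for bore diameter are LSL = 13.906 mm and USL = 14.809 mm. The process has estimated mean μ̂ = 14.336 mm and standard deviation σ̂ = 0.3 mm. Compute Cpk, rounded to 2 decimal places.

0.48

Cpu = (USL − μ̂) / (3σ̂) = (14.809 − 14.336) / (3 × 0.3) = 0.5256; Cpl = (μ̂ − LSL) / (3σ̂) = (14.336 − 13.906) / (3 × 0.3) = 0.4778; Cpk = min(Cpu, Cpl) = 0.4778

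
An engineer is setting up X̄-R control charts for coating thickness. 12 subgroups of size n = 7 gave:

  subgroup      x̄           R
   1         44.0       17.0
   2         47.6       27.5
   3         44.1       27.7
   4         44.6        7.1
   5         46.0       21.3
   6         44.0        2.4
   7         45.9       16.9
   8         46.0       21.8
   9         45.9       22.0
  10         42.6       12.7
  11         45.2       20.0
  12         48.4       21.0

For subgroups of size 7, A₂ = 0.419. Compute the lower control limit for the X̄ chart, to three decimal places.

37.767

X̄̄ = (44.0 + 47.6 + 44.1 + 44.6 + 46.0 + 44.0 + 45.9 + 46.0 + 45.9 + 42.6 + 45.2 + 48.4) / 12 = 544.3000 / 12 = 45.3583
R̄ = (17.0 + 27.5 + 27.7 + 7.1 + 21.3 + 2.4 + 16.9 + 21.8 + 22.0 + 12.7 + 20.0 + 21.0) / 12 = 217.4000 / 12 = 18.1167
LCL = X̄̄ − A₂·R̄ = 45.3583 − 0.419 × 18.1167 = 37.7674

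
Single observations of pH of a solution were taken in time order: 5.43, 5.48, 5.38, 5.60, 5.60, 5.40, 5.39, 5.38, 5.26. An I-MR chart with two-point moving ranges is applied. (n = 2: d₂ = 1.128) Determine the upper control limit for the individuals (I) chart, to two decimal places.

5.67

X̄ = (5.43 + 5.48 + 5.38 + 5.60 + 5.60 + 5.40 + 5.39 + 5.38 + 5.26) / 9 = 5.4356
Moving ranges: 0.05, 0.10, 0.22, 0.00, 0.20, 0.01, 0.01, 0.12; M̄R̄ = 0.7100 / 8 = 0.0887
UCL = X̄ + 3·M̄R̄/d₂ = 5.4356 + 3 × 0.0887 / 1.128 = 5.6716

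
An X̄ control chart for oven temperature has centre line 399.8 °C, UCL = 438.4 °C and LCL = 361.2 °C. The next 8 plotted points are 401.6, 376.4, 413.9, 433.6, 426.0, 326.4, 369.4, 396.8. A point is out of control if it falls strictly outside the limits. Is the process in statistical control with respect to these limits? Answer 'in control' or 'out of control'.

out of control

Compare each point to [361.2, 438.4]: sample 6 = 326.4 < LCL.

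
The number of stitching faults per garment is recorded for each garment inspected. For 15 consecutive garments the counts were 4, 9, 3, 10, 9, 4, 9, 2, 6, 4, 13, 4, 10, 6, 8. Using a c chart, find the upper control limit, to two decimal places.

c̄ = (4 + 9 + 3 + 10 + 9 + 4 + 9 + 2 + 6 + 4 + 13 + 4 + 10 + 6 + 8) / 15 = 101 / 15 = 6.7333
UCL = c̄ + 3√c̄ = 6.7333 + 3 × √6.7333 = 6.7333 + 3 × 2.5949 = 14.5179

14.52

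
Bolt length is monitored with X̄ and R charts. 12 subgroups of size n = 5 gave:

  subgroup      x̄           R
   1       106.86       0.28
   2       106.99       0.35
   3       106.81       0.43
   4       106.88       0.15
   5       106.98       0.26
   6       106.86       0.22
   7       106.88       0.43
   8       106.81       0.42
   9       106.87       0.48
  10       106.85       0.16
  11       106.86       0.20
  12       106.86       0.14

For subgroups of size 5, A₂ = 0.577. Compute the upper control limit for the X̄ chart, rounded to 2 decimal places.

X̄̄ = (106.86 + 106.99 + 106.81 + 106.88 + 106.98 + 106.86 + 106.88 + 106.81 + 106.87 + 106.85 + 106.86 + 106.86) / 12 = 1282.5100 / 12 = 106.8758
R̄ = (0.28 + 0.35 + 0.43 + 0.15 + 0.26 + 0.22 + 0.43 + 0.42 + 0.48 + 0.16 + 0.20 + 0.14) / 12 = 3.5200 / 12 = 0.2933
UCL = X̄̄ + A₂·R̄ = 106.8758 + 0.577 × 0.2933 = 107.0451

107.05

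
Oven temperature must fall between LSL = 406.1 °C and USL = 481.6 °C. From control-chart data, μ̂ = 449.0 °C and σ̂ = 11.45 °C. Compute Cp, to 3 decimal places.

Cp = (USL − LSL) / (6σ̂) = (481.6 − 406.1) / (6 × 11.45) = 75.5000 / 68.7000 = 1.0990

1.099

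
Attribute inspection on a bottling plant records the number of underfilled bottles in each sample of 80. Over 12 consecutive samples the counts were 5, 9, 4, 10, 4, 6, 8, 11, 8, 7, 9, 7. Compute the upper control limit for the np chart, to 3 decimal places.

p̄ = Σdᵢ / (k·n) = 88 / (12 × 80) = 0.09167
UCL = np̄ + 3·√(np̄(1−p̄)) = 7.3333 + 3 × √(7.3333×0.90833) = 7.3333 + 3 × 2.5809 = 15.0761

15.076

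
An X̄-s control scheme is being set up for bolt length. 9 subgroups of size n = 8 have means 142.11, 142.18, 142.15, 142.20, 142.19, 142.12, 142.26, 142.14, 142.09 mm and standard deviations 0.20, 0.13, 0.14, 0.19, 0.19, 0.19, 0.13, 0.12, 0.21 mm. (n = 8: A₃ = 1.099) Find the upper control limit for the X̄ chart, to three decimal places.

142.343

X̄̄ = (142.11 + 142.18 + 142.15 + 142.20 + 142.19 + 142.12 + 142.26 + 142.14 + 142.09) / 9 = 142.1600
s̄ = (0.20 + 0.13 + 0.14 + 0.19 + 0.19 + 0.19 + 0.13 + 0.12 + 0.21) / 9 = 0.1667
UCL = X̄̄ + A₃·s̄ = 142.1600 + 1.099 × 0.1667 = 142.3432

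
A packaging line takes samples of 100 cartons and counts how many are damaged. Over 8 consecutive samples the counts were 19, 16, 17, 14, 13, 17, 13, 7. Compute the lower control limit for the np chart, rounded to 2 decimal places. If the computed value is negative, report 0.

3.94

p̄ = Σdᵢ / (k·n) = 116 / (8 × 100) = 0.14500
LCL = np̄ − 3·√(np̄(1−p̄)) = 14.5000 − 3 × 3.5210 = 3.9370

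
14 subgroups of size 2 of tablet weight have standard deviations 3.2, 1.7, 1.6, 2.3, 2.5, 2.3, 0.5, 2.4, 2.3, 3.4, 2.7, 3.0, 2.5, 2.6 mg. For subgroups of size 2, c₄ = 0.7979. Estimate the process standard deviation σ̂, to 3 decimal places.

s̄ = (3.2 + 1.7 + 1.6 + 2.3 + 2.5 + 2.3 + 0.5 + 2.4 + 2.3 + 3.4 + 2.7 + 3.0 + 2.5 + 2.6) / 14 = 2.3571
σ̂ = s̄ / c₄ = 2.3571 / 0.7979 = 2.9542

2.954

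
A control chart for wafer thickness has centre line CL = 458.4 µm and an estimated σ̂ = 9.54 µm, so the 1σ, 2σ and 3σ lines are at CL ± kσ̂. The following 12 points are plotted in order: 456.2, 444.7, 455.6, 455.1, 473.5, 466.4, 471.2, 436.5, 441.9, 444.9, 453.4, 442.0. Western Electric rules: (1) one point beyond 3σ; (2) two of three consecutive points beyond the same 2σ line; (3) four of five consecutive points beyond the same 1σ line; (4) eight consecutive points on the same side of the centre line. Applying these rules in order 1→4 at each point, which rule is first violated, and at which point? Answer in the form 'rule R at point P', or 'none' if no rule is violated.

rule 3 at point 12

Zone of each point (C = within 1σ̂, B = 1σ̂–2σ̂, A = 2σ̂–3σ̂, * = beyond 3σ̂; sign = side of CL): 1:-C, 2:-B, 3:-C, 4:-C, 5:+B, 6:+C, 7:+B, 8:-A, 9:-B, 10:-B, 11:-C, 12:-B
Rule 3 (four of five consecutive points beyond the same 1σ limit) is satisfied at point 12.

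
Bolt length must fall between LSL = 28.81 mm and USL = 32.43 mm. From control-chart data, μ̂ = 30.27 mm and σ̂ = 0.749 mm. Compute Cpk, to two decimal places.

0.65

Cpu = (USL − μ̂) / (3σ̂) = (32.43 − 30.27) / (3 × 0.749) = 0.9613; Cpl = (μ̂ − LSL) / (3σ̂) = (30.27 − 28.81) / (3 × 0.749) = 0.6498; Cpk = min(Cpu, Cpl) = 0.6498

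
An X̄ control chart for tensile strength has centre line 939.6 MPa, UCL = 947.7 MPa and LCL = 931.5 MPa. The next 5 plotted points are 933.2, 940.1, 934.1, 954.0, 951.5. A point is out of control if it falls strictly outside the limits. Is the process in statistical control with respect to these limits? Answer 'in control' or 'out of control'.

Compare each point to [931.5, 947.7]: sample 4 = 954.0 > UCL; sample 5 = 951.5 > UCL.

out of control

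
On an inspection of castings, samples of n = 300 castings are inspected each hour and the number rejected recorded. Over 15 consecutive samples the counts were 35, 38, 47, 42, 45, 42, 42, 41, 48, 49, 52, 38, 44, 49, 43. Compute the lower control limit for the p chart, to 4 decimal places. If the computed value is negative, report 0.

p̄ = Σdᵢ / (k·n) = 655 / (15 × 300) = 0.14556
LCL = p̄ − 3·√(p̄(1−p̄)/n) = 0.14556 − 3 × 0.02036 = 0.08447

0.0845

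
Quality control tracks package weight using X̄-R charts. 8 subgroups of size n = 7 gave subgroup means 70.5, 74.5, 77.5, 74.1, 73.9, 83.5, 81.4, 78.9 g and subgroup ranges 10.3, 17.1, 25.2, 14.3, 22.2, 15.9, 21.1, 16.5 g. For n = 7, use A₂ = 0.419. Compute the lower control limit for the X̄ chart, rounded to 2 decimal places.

X̄̄ = (70.5 + 74.5 + 77.5 + 74.1 + 73.9 + 83.5 + 81.4 + 78.9) / 8 = 614.3000 / 8 = 76.7875
R̄ = (10.3 + 17.1 + 25.2 + 14.3 + 22.2 + 15.9 + 21.1 + 16.5) / 8 = 142.6000 / 8 = 17.8250
LCL = X̄̄ − A₂·R̄ = 76.7875 − 0.419 × 17.8250 = 69.3188

69.32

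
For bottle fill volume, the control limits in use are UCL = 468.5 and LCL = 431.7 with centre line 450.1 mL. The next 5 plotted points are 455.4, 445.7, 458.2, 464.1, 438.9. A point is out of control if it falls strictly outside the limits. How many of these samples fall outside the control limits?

All 5 points lie within [431.7, 468.5].

0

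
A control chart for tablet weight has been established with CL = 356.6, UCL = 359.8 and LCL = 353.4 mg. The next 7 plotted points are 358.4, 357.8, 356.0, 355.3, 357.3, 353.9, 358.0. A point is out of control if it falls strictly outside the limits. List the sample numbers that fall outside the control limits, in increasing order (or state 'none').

All 7 points lie within [353.4, 359.8].

none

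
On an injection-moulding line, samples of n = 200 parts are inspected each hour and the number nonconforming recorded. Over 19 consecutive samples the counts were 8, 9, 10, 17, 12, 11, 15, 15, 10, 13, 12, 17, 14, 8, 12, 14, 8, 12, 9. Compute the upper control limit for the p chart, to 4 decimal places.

0.1096

p̄ = Σdᵢ / (k·n) = 226 / (19 × 200) = 0.05947
UCL = p̄ + 3·√(p̄(1−p̄)/n) = 0.05947 + 3 × √(0.05947×0.94053/200) = 0.05947 + 3 × 0.01672 = 0.10964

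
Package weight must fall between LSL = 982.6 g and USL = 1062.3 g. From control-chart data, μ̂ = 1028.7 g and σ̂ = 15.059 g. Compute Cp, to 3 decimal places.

Cp = (USL − LSL) / (6σ̂) = (1062.3 − 982.6) / (6 × 15.059) = 79.7000 / 90.3540 = 0.8821

0.882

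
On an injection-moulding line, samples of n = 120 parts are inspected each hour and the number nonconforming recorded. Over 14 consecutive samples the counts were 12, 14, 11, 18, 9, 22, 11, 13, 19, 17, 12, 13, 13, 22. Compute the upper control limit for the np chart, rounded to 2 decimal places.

25.49

p̄ = Σdᵢ / (k·n) = 206 / (14 × 120) = 0.12262
UCL = np̄ + 3·√(np̄(1−p̄)) = 14.7143 + 3 × √(14.7143×0.87738) = 14.7143 + 3 × 3.5931 = 25.4934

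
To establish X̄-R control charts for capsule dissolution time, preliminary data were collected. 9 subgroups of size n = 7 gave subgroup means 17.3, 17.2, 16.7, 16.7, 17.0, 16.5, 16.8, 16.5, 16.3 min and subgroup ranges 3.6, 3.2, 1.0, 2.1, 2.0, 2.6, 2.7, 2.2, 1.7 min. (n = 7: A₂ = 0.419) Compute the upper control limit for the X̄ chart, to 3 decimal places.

17.760

X̄̄ = (17.3 + 17.2 + 16.7 + 16.7 + 17.0 + 16.5 + 16.8 + 16.5 + 16.3) / 9 = 151.0000 / 9 = 16.7778
R̄ = (3.6 + 3.2 + 1.0 + 2.1 + 2.0 + 2.6 + 2.7 + 2.2 + 1.7) / 9 = 21.1000 / 9 = 2.3444
UCL = X̄̄ + A₂·R̄ = 16.7778 + 0.419 × 2.3444 = 17.7601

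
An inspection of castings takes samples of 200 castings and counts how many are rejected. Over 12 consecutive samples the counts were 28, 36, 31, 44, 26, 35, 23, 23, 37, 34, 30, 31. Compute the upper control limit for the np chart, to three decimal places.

p̄ = Σdᵢ / (k·n) = 378 / (12 × 200) = 0.15750
UCL = np̄ + 3·√(np̄(1−p̄)) = 31.5000 + 3 × √(31.5000×0.84250) = 31.5000 + 3 × 5.1516 = 46.9547

46.955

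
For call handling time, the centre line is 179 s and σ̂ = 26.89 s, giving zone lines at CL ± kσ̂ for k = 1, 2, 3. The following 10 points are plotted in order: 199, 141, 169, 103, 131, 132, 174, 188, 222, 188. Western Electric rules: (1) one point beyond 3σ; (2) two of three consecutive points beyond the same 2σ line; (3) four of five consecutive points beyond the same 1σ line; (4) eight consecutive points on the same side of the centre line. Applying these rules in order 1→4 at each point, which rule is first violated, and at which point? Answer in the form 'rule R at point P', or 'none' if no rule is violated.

Zone of each point (C = within 1σ̂, B = 1σ̂–2σ̂, A = 2σ̂–3σ̂, * = beyond 3σ̂; sign = side of CL): 1:+C, 2:-B, 3:-C, 4:-A, 5:-B, 6:-B, 7:-C, 8:+C, 9:+B, 10:+C
Rule 3 (four of five consecutive points beyond the same 1σ limit) is satisfied at point 6.

rule 3 at point 6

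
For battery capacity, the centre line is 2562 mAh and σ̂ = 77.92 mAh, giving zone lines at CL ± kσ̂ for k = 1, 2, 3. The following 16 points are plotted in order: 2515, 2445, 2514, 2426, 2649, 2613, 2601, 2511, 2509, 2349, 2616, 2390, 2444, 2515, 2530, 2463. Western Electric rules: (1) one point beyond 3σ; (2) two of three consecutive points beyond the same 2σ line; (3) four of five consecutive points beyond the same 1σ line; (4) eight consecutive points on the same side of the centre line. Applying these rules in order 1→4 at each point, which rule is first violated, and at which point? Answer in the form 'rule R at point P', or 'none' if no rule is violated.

Zone of each point (C = within 1σ̂, B = 1σ̂–2σ̂, A = 2σ̂–3σ̂, * = beyond 3σ̂; sign = side of CL): 1:-C, 2:-B, 3:-C, 4:-B, 5:+B, 6:+C, 7:+C, 8:-C, 9:-C, 10:-A, 11:+C, 12:-A, 13:-B, 14:-C, 15:-C, 16:-B
Rule 2 (two of three consecutive points beyond the same 2σ limit) is satisfied at point 12.

rule 2 at point 12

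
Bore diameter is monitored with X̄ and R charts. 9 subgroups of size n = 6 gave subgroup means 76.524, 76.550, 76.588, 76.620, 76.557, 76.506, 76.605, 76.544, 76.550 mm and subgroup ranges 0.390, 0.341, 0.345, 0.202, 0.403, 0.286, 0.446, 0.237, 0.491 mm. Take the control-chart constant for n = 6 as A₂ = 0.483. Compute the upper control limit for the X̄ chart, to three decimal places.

76.729

X̄̄ = (76.524 + 76.550 + 76.588 + 76.620 + 76.557 + 76.506 + 76.605 + 76.544 + 76.550) / 9 = 689.0440 / 9 = 76.5604
R̄ = (0.390 + 0.341 + 0.345 + 0.202 + 0.403 + 0.286 + 0.446 + 0.237 + 0.491) / 9 = 3.1410 / 9 = 0.3490
UCL = X̄̄ + A₂·R̄ = 76.5604 + 0.483 × 0.3490 = 76.7290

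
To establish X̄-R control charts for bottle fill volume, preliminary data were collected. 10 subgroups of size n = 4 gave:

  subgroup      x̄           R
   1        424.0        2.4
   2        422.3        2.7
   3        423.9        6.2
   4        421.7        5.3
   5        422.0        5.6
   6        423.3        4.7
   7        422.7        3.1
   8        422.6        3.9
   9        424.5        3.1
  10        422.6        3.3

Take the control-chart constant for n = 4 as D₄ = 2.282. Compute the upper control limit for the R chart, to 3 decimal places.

9.196

R̄ = (2.4 + 2.7 + 6.2 + 5.3 + 5.6 + 4.7 + 3.1 + 3.9 + 3.1 + 3.3) / 10 = 40.3000 / 10 = 4.0300
UCL_R = D₄·R̄ = 2.282 × 4.0300 = 9.1965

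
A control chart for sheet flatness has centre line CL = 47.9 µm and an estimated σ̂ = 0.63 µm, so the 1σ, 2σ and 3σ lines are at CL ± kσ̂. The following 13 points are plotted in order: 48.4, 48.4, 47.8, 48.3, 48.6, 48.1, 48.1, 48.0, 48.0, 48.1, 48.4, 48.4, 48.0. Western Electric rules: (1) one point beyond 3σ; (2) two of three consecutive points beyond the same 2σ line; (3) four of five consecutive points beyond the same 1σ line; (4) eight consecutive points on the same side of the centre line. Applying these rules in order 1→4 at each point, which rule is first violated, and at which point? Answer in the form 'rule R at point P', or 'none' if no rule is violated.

Zone of each point (C = within 1σ̂, B = 1σ̂–2σ̂, A = 2σ̂–3σ̂, * = beyond 3σ̂; sign = side of CL): 1:+C, 2:+C, 3:-C, 4:+C, 5:+B, 6:+C, 7:+C, 8:+C, 9:+C, 10:+C, 11:+C, 12:+C, 13:+C
Rule 4 (eight consecutive points on the same side of the centre line) is satisfied at point 11.

rule 4 at point 11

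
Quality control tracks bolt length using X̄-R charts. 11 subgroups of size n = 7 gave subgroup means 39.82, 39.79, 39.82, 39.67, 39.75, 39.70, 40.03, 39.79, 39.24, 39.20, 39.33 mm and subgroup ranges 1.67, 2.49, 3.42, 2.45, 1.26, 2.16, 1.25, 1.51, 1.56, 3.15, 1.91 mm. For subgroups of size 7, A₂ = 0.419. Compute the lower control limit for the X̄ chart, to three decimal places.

X̄̄ = (39.82 + 39.79 + 39.82 + 39.67 + 39.75 + 39.70 + 40.03 + 39.79 + 39.24 + 39.20 + 39.33) / 11 = 436.1400 / 11 = 39.6491
R̄ = (1.67 + 2.49 + 3.42 + 2.45 + 1.26 + 2.16 + 1.25 + 1.51 + 1.56 + 3.15 + 1.91) / 11 = 22.8300 / 11 = 2.0755
LCL = X̄̄ − A₂·R̄ = 39.6491 − 0.419 × 2.0755 = 38.7795

38.779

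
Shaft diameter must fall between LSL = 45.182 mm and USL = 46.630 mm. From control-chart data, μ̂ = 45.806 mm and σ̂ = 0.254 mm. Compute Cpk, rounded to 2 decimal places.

0.82

Cpu = (USL − μ̂) / (3σ̂) = (46.630 − 45.806) / (3 × 0.254) = 1.0814; Cpl = (μ̂ − LSL) / (3σ̂) = (45.806 − 45.182) / (3 × 0.254) = 0.8189; Cpk = min(Cpu, Cpl) = 0.8189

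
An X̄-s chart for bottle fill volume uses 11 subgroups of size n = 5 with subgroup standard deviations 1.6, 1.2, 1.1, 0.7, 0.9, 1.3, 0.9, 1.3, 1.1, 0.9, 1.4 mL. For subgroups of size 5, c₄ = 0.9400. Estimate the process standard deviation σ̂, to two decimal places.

1.20

s̄ = (1.6 + 1.2 + 1.1 + 0.7 + 0.9 + 1.3 + 0.9 + 1.3 + 1.1 + 0.9 + 1.4) / 11 = 1.1273
σ̂ = s̄ / c₄ = 1.1273 / 0.9400 = 1.1992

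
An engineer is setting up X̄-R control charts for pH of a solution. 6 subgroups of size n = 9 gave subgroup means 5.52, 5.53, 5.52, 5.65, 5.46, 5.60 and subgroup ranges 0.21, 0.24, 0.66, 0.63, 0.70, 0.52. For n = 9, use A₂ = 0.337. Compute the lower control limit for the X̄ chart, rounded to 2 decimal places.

5.38

X̄̄ = (5.52 + 5.53 + 5.52 + 5.65 + 5.46 + 5.60) / 6 = 33.2800 / 6 = 5.5467
R̄ = (0.21 + 0.24 + 0.66 + 0.63 + 0.70 + 0.52) / 6 = 2.9600 / 6 = 0.4933
LCL = X̄̄ − A₂·R̄ = 5.5467 − 0.337 × 0.4933 = 5.3804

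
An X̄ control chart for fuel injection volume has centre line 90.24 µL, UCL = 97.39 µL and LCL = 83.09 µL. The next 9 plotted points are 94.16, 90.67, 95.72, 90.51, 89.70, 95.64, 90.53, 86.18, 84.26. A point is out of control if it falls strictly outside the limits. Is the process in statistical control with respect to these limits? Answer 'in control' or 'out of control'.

All 9 points lie within [83.09, 97.39].

in control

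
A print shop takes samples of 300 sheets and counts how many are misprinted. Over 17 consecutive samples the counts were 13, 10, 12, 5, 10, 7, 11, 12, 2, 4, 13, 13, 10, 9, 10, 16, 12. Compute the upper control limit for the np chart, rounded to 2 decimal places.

p̄ = Σdᵢ / (k·n) = 169 / (17 × 300) = 0.03314
UCL = np̄ + 3·√(np̄(1−p̄)) = 9.9412 + 3 × √(9.9412×0.96686) = 9.9412 + 3 × 3.1003 = 19.2420

19.24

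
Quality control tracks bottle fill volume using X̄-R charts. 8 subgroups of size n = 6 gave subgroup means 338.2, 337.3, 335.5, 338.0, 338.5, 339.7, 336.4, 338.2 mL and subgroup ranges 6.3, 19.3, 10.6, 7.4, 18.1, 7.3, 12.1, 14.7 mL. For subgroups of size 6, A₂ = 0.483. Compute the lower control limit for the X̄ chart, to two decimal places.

X̄̄ = (338.2 + 337.3 + 335.5 + 338.0 + 338.5 + 339.7 + 336.4 + 338.2) / 8 = 2701.8000 / 8 = 337.7250
R̄ = (6.3 + 19.3 + 10.6 + 7.4 + 18.1 + 7.3 + 12.1 + 14.7) / 8 = 95.8000 / 8 = 11.9750
LCL = X̄̄ − A₂·R̄ = 337.7250 − 0.483 × 11.9750 = 331.9411

331.94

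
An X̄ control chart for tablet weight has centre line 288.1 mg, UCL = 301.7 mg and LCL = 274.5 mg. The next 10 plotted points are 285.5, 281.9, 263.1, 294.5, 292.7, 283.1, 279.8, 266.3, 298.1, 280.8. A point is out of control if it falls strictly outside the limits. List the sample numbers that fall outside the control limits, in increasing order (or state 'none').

3, 8

Compare each point to [274.5, 301.7]: sample 3 = 263.1 < LCL; sample 8 = 266.3 < LCL.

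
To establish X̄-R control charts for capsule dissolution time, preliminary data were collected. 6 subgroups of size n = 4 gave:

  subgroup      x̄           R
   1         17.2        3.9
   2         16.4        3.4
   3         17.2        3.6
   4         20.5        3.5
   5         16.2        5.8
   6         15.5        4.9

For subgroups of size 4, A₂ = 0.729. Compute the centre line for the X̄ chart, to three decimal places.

X̄̄ = (17.2 + 16.4 + 17.2 + 20.5 + 16.2 + 15.5) / 6 = 103.0000 / 6 = 17.1667
CL = X̄̄ = 17.1667

17.167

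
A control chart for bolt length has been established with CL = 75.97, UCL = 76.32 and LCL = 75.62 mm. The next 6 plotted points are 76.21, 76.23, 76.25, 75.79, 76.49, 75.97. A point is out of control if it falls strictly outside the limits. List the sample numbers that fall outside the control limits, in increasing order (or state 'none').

5

Compare each point to [75.62, 76.32]: sample 5 = 76.49 > UCL.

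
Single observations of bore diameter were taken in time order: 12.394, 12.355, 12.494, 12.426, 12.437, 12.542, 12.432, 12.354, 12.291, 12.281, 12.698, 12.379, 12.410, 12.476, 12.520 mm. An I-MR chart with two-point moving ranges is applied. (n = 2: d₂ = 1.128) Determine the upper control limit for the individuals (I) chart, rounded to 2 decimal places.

X̄ = (12.394 + 12.355 + 12.494 + 12.426 + 12.437 + 12.542 + 12.432 + 12.354 + 12.291 + 12.281 + 12.698 + 12.379 + 12.410 + 12.476 + 12.520) / 15 = 12.4326
Moving ranges: 0.039, 0.139, 0.068, 0.011, 0.105, 0.110, 0.078, 0.063, 0.010, 0.417, 0.319, 0.031, 0.066, 0.044; M̄R̄ = 1.5000 / 14 = 0.1071
UCL = X̄ + 3·M̄R̄/d₂ = 12.4326 + 3 × 0.1071 / 1.128 = 12.7176

12.72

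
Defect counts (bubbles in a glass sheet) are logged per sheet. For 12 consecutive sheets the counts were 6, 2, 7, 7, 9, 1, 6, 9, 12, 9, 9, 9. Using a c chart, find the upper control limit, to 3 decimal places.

15.198

c̄ = (6 + 2 + 7 + 7 + 9 + 1 + 6 + 9 + 12 + 9 + 9 + 9) / 12 = 86 / 12 = 7.1667
UCL = c̄ + 3√c̄ = 7.1667 + 3 × √7.1667 = 7.1667 + 3 × 2.6771 = 15.1979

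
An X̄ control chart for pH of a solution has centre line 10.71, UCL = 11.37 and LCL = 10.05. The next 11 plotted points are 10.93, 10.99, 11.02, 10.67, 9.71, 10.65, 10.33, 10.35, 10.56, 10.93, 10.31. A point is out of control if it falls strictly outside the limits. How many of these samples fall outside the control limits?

Compare each point to [10.05, 11.37]: sample 5 = 9.71 < LCL.

1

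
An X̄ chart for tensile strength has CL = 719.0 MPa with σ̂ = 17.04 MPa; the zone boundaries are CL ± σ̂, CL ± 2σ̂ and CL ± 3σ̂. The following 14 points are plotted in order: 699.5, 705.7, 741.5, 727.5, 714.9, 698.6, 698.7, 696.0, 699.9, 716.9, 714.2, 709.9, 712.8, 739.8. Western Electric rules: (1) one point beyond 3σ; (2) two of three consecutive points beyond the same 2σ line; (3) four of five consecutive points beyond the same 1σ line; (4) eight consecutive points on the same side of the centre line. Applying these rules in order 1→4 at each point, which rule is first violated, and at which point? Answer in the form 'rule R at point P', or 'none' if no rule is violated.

Zone of each point (C = within 1σ̂, B = 1σ̂–2σ̂, A = 2σ̂–3σ̂, * = beyond 3σ̂; sign = side of CL): 1:-B, 2:-C, 3:+B, 4:+C, 5:-C, 6:-B, 7:-B, 8:-B, 9:-B, 10:-C, 11:-C, 12:-C, 13:-C, 14:+B
Rule 3 (four of five consecutive points beyond the same 1σ limit) is satisfied at point 9.

rule 3 at point 9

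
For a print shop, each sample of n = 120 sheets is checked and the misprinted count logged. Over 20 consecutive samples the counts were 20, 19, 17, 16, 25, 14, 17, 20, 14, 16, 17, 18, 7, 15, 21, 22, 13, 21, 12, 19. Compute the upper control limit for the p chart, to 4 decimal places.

0.2388

p̄ = Σdᵢ / (k·n) = 343 / (20 × 120) = 0.14292
UCL = p̄ + 3·√(p̄(1−p̄)/n) = 0.14292 + 3 × √(0.14292×0.85708/120) = 0.14292 + 3 × 0.03195 = 0.23876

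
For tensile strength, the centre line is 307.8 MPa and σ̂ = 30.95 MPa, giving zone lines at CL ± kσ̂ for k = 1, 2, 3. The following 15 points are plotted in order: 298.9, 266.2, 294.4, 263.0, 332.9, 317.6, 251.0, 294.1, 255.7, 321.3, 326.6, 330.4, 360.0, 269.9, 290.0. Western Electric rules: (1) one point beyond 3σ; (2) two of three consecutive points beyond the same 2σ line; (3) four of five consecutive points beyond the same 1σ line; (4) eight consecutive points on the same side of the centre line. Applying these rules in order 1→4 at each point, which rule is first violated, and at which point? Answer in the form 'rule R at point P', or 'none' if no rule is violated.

none

Zone of each point (C = within 1σ̂, B = 1σ̂–2σ̂, A = 2σ̂–3σ̂, * = beyond 3σ̂; sign = side of CL): 1:-C, 2:-B, 3:-C, 4:-B, 5:+C, 6:+C, 7:-B, 8:-C, 9:-B, 10:+C, 11:+C, 12:+C, 13:+B, 14:-B, 15:-C
No rule fires across all 15 points.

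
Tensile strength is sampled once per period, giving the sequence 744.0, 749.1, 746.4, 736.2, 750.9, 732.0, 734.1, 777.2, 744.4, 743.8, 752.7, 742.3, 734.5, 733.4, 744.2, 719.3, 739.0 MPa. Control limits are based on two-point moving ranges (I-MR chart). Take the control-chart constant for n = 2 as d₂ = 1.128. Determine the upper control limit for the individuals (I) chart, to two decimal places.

X̄ = (744.0 + 749.1 + 746.4 + 736.2 + 750.9 + 732.0 + 734.1 + 777.2 + 744.4 + 743.8 + 752.7 + 742.3 + 734.5 + 733.4 + 744.2 + 719.3 + 739.0) / 17 = 742.5588
Moving ranges: 5.1, 2.7, 10.2, 14.7, 18.9, 2.1, 43.1, 32.8, 0.6, 8.9, 10.4, 7.8, 1.1, 10.8, 24.9, 19.7; M̄R̄ = 213.8000 / 16 = 13.3625
UCL = X̄ + 3·M̄R̄/d₂ = 742.5588 + 3 × 13.3625 / 1.128 = 778.0974

778.10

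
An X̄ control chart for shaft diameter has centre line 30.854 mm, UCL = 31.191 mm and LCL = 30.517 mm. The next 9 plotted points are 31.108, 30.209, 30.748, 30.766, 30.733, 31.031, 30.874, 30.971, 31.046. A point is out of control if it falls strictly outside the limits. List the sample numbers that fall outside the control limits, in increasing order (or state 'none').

2

Compare each point to [30.517, 31.191]: sample 2 = 30.209 < LCL.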